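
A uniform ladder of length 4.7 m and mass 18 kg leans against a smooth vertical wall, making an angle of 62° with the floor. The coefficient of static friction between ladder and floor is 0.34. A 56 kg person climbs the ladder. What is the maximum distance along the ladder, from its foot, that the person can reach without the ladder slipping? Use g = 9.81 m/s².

Choose the foot of the ladder as the axis so the floor normal and friction both act there and drop out.
Ladder weight 18×9.81 = 176.6 N acts at 2.35 m along the ladder; its horizontal arm is 2.35·cos62° = 1.103 m → τ = 194.8 N·m clockwise.
Person weight 56×9.81 = 549.4 N at distance d → arm d·cos62° → τ = 549.4·d·0.4695 clockwise.
Wall normal N at the top has arm L sinθ = 4.15 m counterclockwise, so Στ = 0 gives N·4.15 = 194.8 + 257.9·d.
ΣFy = 0 ⇒ N_floor = 726 N, so the maximum friction is μ_s·N_floor = 0.34×726 = 246.8 N. ΣFx = 0 ⇒ N_wall = f, so at the slipping point N = 246.8 N.
Substituting: 246.8×4.15 = 194.8 + 257.9·d ⇒ d = (1024 − 194.8) / 257.9 = 3.22 m.

d ≈ 3.22 m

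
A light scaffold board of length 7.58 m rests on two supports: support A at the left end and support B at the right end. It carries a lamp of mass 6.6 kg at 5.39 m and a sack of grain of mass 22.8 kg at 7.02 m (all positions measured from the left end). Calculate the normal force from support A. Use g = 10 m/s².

Choose support B as the axis so its reaction then has zero moment arm.
Lamp: 6.6 × 10 = 66 N down at 5.39 m → arm 2.19 m, τ = 66 × 2.19 = 144.5 N·m counterclockwise.
Sack of grain: 22.8 × 10 = 228 N down at 7.02 m → arm 0.56 m, τ = 228 × 0.56 = 127.7 N·m counterclockwise.
Net load moment about support B = 272.2 N·m counterclockwise.
Reaction R at support A is upward at 0 m, arm 7.58 m → moment R × 7.58 clockwise.
For rotational equilibrium, R × 7.58 = 272.2, so R = 35.9 N.

R_A ≈ 35.9 N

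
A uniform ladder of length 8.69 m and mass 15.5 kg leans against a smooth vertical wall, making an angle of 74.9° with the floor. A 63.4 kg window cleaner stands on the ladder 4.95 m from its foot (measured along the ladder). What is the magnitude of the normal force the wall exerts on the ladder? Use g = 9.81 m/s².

N_wall ≈ 116 N

Sum moments about the foot of the ladder (the floor normal and friction both act there and drop out).
Ladder weight 15.5×9.81 = 152.1 N acts at 4.345 m along the ladder; its horizontal arm is 4.345·cos74.9° = 1.132 m → τ = 172.2 N·m clockwise.
Window cleaner: 63.4×9.81 = 622 N at 4.95 m → arm 1.289 m → τ = 801.8 N·m clockwise.
Wall normal N acts horizontally at the top; its moment arm is the height L sinθ = 8.69·sin74.9° = 8.39 m, counterclockwise.
Setting net torque to zero: N × 8.39 = 974 → N = 116 N.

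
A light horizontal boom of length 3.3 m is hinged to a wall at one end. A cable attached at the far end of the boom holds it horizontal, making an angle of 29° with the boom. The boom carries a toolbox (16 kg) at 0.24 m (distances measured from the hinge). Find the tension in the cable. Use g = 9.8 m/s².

T ≈ 23.5 N

About the hinge:
Toolbox: 16 × 9.8 = 156.8 N down at 0.24 m → arm 0.24 m, τ = 156.8 × 0.24 = 37.63 N·m clockwise.
Total clockwise load moment = 37.63 N·m.
The cable tension T acts at 3.3 m; only its component perpendicular to the boom, T sinθ, produces torque. sin 29° = 0.4848.
Setting net torque to zero: T × 3.3 × 0.4848 = 37.63 → T = 37.63 / 1.6 = 23.5 N.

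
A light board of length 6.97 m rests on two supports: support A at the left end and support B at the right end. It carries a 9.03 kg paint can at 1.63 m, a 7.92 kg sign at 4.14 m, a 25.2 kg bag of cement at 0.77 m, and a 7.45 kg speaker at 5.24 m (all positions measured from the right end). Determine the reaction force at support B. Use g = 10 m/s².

Sum moments about support A (its reaction then has zero moment arm).
Paint can: 9.03 × 10 = 90.3 N down at 1.63 m → arm 5.34 m, τ = 90.3 × 5.34 = 482.2 N·m clockwise.
Sign: 7.92 × 10 = 79.2 N down at 4.14 m → arm 2.83 m, τ = 79.2 × 2.83 = 224.1 N·m clockwise.
Bag of cement: 25.2 × 10 = 252 N down at 0.77 m → arm 6.2 m, τ = 252 × 6.2 = 1562 N·m clockwise.
Speaker: 7.45 × 10 = 74.5 N down at 5.24 m → arm 1.73 m, τ = 74.5 × 1.73 = 128.9 N·m clockwise.
Net load moment about support A = 2397 N·m clockwise.
Reaction R at support B is upward at 0 m, arm 6.97 m → moment R × 6.97 counterclockwise.
Balancing moments: R × 6.97 = 2397, giving R = 344 N.

R_B ≈ 344 N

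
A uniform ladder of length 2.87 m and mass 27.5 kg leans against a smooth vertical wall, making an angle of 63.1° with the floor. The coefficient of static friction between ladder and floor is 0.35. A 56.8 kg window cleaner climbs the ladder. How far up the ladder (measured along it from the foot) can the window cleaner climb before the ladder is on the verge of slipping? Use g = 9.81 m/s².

d ≈ 2.24 m

Take moments about the foot of the ladder.
Ladder weight 27.5×9.81 = 269.8 N acts at 1.435 m along the ladder; its horizontal arm is 1.435·cos63.1° = 0.6492 m → τ = 175.2 N·m clockwise.
Window cleaner weight 56.8×9.81 = 557.2 N at distance d → arm d·cos63.1° → τ = 557.2·d·0.4524 clockwise.
Wall normal N at the top has arm L sinθ = 2.559 m counterclockwise, so Στ = 0 gives N·2.559 = 175.2 + 252.1·d.
ΣFy = 0 ⇒ N_floor = 827 N, so the maximum friction is μ_s·N_floor = 0.35×827 = 289.4 N. ΣFx = 0 ⇒ N_wall = f, so at the slipping point N = 289.4 N.
Substituting: 289.4×2.559 = 175.2 + 252.1·d ⇒ d = (740.6 − 175.2) / 252.1 = 2.24 m.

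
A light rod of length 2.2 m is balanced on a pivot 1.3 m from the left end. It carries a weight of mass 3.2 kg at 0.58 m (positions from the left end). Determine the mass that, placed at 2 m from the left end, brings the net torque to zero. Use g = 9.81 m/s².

m ≈ 3.29 kg

Choose the pivot (at 1.3 m from the left end) as the axis so the support reaction has zero arm there.
Weight: 3.2 × 9.81 = 31.39 N down at 0.58 m → arm 0.72 m, τ = 31.39 × 0.72 = 22.6 N·m counterclockwise.
Net moment of known loads = 22.6 N·m counterclockwise.
An unknown mass m at 2 m has arm 0.7 m; its moment is m·g·0.7 clockwise.
Στ = 0 ⇒ m × 9.81 × 0.7 = 22.6 ⇒ m = 22.6 / (9.81 × 0.7) = 3.29 kg.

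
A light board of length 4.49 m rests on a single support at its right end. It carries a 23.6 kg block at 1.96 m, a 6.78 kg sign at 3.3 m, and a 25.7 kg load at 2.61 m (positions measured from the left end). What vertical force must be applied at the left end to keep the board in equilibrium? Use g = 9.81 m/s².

About the right end:
Block: 23.6 × 9.81 = 231.5 N down at 1.96 m → arm 2.53 m, τ = 231.5 × 2.53 = 585.7 N·m counterclockwise.
Sign: 6.78 × 9.81 = 66.51 N down at 3.3 m → arm 1.19 m, τ = 66.51 × 1.19 = 79.15 N·m counterclockwise.
Load: 25.7 × 9.81 = 252.1 N down at 2.61 m → arm 1.88 m, τ = 252.1 × 1.88 = 473.9 N·m counterclockwise.
Net moment of the loads = 1139 N·m counterclockwise.
The upward force F acts at the left end, arm 4.49 m, giving F × 4.49 clockwise.
Setting net torque to zero: F × 4.49 = 1139 → F = 1139 / 4.49 = 254 N.

F ≈ 254 N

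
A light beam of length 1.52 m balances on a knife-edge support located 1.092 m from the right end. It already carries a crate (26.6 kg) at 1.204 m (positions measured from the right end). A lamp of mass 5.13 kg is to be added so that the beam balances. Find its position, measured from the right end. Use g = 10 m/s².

About the knife-edge support (at 1.092 m from the right end):
Crate: 26.6 × 10 = 266 N down at 1.204 m → arm 0.112 m, τ = 266 × 0.112 = 29.79 N·m counterclockwise.
Net moment of existing loads = 29.79 N·m counterclockwise.
The lamp weighs 5.13 × 10 = 51.3 N and must supply an equal clockwise moment, so its lever arm about the knife-edge support is 29.79 / 51.3 = 0.581 m.
That puts it at 1.092 − 0.581 = 0.511 m from the right end.

x ≈ 0.511 m from the right end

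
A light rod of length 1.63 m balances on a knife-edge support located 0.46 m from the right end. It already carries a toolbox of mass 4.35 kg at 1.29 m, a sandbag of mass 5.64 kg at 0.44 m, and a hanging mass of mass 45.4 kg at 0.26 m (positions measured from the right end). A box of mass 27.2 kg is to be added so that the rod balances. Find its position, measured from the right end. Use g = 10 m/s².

x ≈ 0.665 m from the right end

Taking torques about the knife-edge support (at 0.46 m from the right end):
Toolbox: 4.35 × 10 = 43.5 N down at 1.29 m → arm 0.83 m, τ = 43.5 × 0.83 = 36.1 N·m counterclockwise.
Sandbag: 5.64 × 10 = 56.4 N down at 0.44 m → arm 0.02 m, τ = 56.4 × 0.02 = 1.128 N·m clockwise.
Hanging mass: 45.4 × 10 = 454 N down at 0.26 m → arm 0.2 m, τ = 454 × 0.2 = 90.8 N·m clockwise.
Net moment of existing loads = 55.83 N·m clockwise.
The box weighs 27.2 × 10 = 272 N and must supply an equal counterclockwise moment, so its lever arm about the knife-edge support is 55.83 / 272 = 0.205 m.
That puts it at 0.46 + 0.205 = 0.665 m from the right end.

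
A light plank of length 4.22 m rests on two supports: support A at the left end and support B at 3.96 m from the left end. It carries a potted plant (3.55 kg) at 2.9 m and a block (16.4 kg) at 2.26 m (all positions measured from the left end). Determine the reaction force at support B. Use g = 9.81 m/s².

About support A:
Potted plant: 3.55 × 9.81 = 34.83 N down at 2.9 m → arm 2.9 m, τ = 34.83 × 2.9 = 101 N·m clockwise.
Block: 16.4 × 9.81 = 160.9 N down at 2.26 m → arm 2.26 m, τ = 160.9 × 2.26 = 363.6 N·m clockwise.
Net load moment about support A = 464.6 N·m clockwise.
Reaction R at support B is upward at 3.96 m, arm 3.96 m → moment R × 3.96 counterclockwise.
Balancing moments: R × 3.96 = 464.6, giving R = 117 N.

R_B ≈ 117 N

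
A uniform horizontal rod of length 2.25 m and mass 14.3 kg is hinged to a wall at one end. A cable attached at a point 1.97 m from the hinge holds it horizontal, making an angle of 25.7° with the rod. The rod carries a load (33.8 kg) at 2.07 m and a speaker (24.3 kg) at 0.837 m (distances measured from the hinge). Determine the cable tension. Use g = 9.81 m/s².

T ≈ 1220 N

Taking torques about the hinge:
Beam weight: 14.3 × 9.81 = 140.3 N down at 1.125 m → arm 1.125 m, τ = 140.3 × 1.125 = 157.8 N·m clockwise.
Load: 33.8 × 9.81 = 331.6 N down at 2.07 m → arm 2.07 m, τ = 331.6 × 2.07 = 686.4 N·m clockwise.
Speaker: 24.3 × 9.81 = 238.4 N down at 0.837 m → arm 0.837 m, τ = 238.4 × 0.837 = 199.5 N·m clockwise.
Total clockwise load moment = 1044 N·m.
The cable tension T acts at 1.97 m; only its component perpendicular to the rod, T sinθ, produces torque. sin 25.7° = 0.4337.
Setting net torque to zero: T × 1.97 × 0.4337 = 1044 → T = 1044 / 0.8544 = 1220 N.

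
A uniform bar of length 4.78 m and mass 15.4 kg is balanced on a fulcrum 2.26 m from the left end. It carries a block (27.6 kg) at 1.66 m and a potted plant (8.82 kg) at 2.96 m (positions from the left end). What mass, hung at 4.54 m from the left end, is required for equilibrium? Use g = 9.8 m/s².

Take moments about the fulcrum (at 2.26 m from the left end).
Beam weight: 15.4 × 9.8 = 150.9 N down at 2.39 m → arm 0.13 m, τ = 150.9 × 0.13 = 19.62 N·m clockwise.
Block: 27.6 × 9.8 = 270.5 N down at 1.66 m → arm 0.6 m, τ = 270.5 × 0.6 = 162.3 N·m counterclockwise.
Potted plant: 8.82 × 9.8 = 86.44 N down at 2.96 m → arm 0.7 m, τ = 86.44 × 0.7 = 60.51 N·m clockwise.
Net moment of known loads = 82.17 N·m counterclockwise.
An unknown mass m at 4.54 m has arm 2.28 m; its moment is m·g·2.28 clockwise.
Στ = 0 ⇒ m × 9.8 × 2.28 = 82.17 ⇒ m = 82.17 / (9.8 × 2.28) = 3.68 kg.

m ≈ 3.68 kg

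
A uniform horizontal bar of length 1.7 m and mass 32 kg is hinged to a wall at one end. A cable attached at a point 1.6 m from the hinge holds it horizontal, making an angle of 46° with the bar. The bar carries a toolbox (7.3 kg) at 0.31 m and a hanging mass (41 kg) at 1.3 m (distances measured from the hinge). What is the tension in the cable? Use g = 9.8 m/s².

Sum moments about the hinge (the unknown hinge reaction has zero arm there).
Beam weight: 32 × 9.8 = 313.6 N down at 0.85 m → arm 0.85 m, τ = 313.6 × 0.85 = 266.6 N·m clockwise.
Toolbox: 7.3 × 9.8 = 71.54 N down at 0.31 m → arm 0.31 m, τ = 71.54 × 0.31 = 22.18 N·m clockwise.
Hanging mass: 41 × 9.8 = 401.8 N down at 1.3 m → arm 1.3 m, τ = 401.8 × 1.3 = 522.3 N·m clockwise.
Total clockwise load moment = 811.1 N·m.
The cable tension T acts at 1.6 m; only its component perpendicular to the bar, T sinθ, produces torque. sin 46° = 0.7193.
For rotational equilibrium, T × 1.6 × 0.7193 = 811.1, so T = 811.1 / 1.151 = 705 N.

T ≈ 705 N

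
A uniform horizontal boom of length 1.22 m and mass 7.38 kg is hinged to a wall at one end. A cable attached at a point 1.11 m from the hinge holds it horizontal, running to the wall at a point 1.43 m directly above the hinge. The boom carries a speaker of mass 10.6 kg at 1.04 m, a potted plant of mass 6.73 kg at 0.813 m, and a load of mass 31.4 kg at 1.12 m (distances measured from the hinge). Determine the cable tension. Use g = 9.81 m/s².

T ≈ 628 N

About the hinge:
Beam weight: 7.38 × 9.81 = 72.4 N down at 0.61 m → arm 0.61 m, τ = 72.4 × 0.61 = 44.16 N·m clockwise.
Speaker: 10.6 × 9.81 = 104 N down at 1.04 m → arm 1.04 m, τ = 104 × 1.04 = 108.2 N·m clockwise.
Potted plant: 6.73 × 9.81 = 66.02 N down at 0.813 m → arm 0.813 m, τ = 66.02 × 0.813 = 53.67 N·m clockwise.
Load: 31.4 × 9.81 = 308 N down at 1.12 m → arm 1.12 m, τ = 308 × 1.12 = 345 N·m clockwise.
Total clockwise load moment = 551 N·m.
The cable tension T acts at 1.11 m; only its component perpendicular to the boom, T sinθ, produces torque. sinθ = h/√(h²+d²) = 1.43/√(1.43²+1.11²) = 0.7899.
Setting net torque to zero: T × 1.11 × 0.7899 = 551 → T = 551 / 0.8768 = 628 N.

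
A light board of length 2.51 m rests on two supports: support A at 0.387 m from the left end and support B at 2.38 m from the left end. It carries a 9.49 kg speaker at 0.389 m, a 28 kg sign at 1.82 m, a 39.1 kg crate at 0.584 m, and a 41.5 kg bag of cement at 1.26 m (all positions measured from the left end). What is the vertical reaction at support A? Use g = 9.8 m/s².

R_A ≈ 744 N

Choose support B as the axis so its reaction then has zero moment arm.
Speaker: 9.49 × 9.8 = 93 N down at 0.389 m → arm 1.991 m, τ = 93 × 1.991 = 185.2 N·m counterclockwise.
Sign: 28 × 9.8 = 274.4 N down at 1.82 m → arm 0.56 m, τ = 274.4 × 0.56 = 153.7 N·m counterclockwise.
Crate: 39.1 × 9.8 = 383.2 N down at 0.584 m → arm 1.796 m, τ = 383.2 × 1.796 = 688.2 N·m counterclockwise.
Bag of cement: 41.5 × 9.8 = 406.7 N down at 1.26 m → arm 1.12 m, τ = 406.7 × 1.12 = 455.5 N·m counterclockwise.
Net load moment about support B = 1483 N·m counterclockwise.
Reaction R at support A is upward at 0.387 m, arm 1.993 m → moment R × 1.993 clockwise.
For rotational equilibrium, R × 1.993 = 1483, so R = 744 N.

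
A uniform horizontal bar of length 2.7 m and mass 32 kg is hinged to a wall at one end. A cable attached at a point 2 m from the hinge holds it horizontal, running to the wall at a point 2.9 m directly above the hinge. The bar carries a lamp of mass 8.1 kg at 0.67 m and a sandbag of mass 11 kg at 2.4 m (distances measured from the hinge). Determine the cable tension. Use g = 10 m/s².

T ≈ 456 N

Choose the hinge as the axis so the unknown hinge reaction has zero arm there.
Beam weight: 32 × 10 = 320 N down at 1.35 m → arm 1.35 m, τ = 320 × 1.35 = 432 N·m clockwise.
Lamp: 8.1 × 10 = 81 N down at 0.67 m → arm 0.67 m, τ = 81 × 0.67 = 54.27 N·m clockwise.
Sandbag: 11 × 10 = 110 N down at 2.4 m → arm 2.4 m, τ = 110 × 2.4 = 264 N·m clockwise.
Total clockwise load moment = 750.3 N·m.
The cable tension T acts at 2 m; only its component perpendicular to the bar, T sinθ, produces torque. sinθ = h/√(h²+d²) = 2.9/√(2.9²+2²) = 0.8232.
For rotational equilibrium, T × 2 × 0.8232 = 750.3, so T = 750.3 / 1.646 = 456 N.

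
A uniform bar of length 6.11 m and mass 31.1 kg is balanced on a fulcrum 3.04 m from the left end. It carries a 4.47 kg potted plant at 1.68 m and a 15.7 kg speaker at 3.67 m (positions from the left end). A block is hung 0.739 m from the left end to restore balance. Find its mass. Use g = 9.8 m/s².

m ≈ 1.86 kg

Take moments about the fulcrum (at 3.04 m from the left end).
Beam weight: 31.1 × 9.8 = 304.8 N down at 3.055 m → arm 0.015 m, τ = 304.8 × 0.015 = 4.572 N·m clockwise.
Potted plant: 4.47 × 9.8 = 43.81 N down at 1.68 m → arm 1.36 m, τ = 43.81 × 1.36 = 59.58 N·m counterclockwise.
Speaker: 15.7 × 9.8 = 153.9 N down at 3.67 m → arm 0.63 m, τ = 153.9 × 0.63 = 96.96 N·m clockwise.
Net moment of known loads = 41.95 N·m clockwise.
An unknown mass m at 0.739 m has arm 2.301 m; its moment is m·g·2.301 counterclockwise.
Στ = 0 ⇒ m × 9.8 × 2.301 = 41.95 ⇒ m = 41.95 / (9.8 × 2.301) = 1.86 kg.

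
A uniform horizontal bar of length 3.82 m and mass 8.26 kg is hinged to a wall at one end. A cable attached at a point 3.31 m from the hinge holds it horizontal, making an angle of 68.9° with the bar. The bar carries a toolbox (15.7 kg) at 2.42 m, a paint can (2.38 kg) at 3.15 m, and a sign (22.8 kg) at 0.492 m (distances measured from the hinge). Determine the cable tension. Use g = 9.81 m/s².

T ≈ 230 N

Sum moments about the hinge (the unknown hinge reaction has zero arm there).
Beam weight: 8.26 × 9.81 = 81.03 N down at 1.91 m → arm 1.91 m, τ = 81.03 × 1.91 = 154.8 N·m clockwise.
Toolbox: 15.7 × 9.81 = 154 N down at 2.42 m → arm 2.42 m, τ = 154 × 2.42 = 372.7 N·m clockwise.
Paint can: 2.38 × 9.81 = 23.35 N down at 3.15 m → arm 3.15 m, τ = 23.35 × 3.15 = 73.55 N·m clockwise.
Sign: 22.8 × 9.81 = 223.7 N down at 0.492 m → arm 0.492 m, τ = 223.7 × 0.492 = 110.1 N·m clockwise.
Total clockwise load moment = 711.1 N·m.
The cable tension T acts at 3.31 m; only its component perpendicular to the bar, T sinθ, produces torque. sin 68.9° = 0.933.
Στ = 0 ⇒ T × 3.31 × 0.933 = 711.1 ⇒ T = 711.1 / 3.088 = 230 N.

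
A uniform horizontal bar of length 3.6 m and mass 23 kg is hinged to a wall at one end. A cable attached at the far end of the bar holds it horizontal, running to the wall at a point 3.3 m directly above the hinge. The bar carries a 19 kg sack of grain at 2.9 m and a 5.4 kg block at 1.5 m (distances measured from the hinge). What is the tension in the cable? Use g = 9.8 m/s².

T ≈ 421 N

Take moments about the hinge.
Beam weight: 23 × 9.8 = 225.4 N down at 1.8 m → arm 1.8 m, τ = 225.4 × 1.8 = 405.7 N·m clockwise.
Sack of grain: 19 × 9.8 = 186.2 N down at 2.9 m → arm 2.9 m, τ = 186.2 × 2.9 = 540 N·m clockwise.
Block: 5.4 × 9.8 = 52.92 N down at 1.5 m → arm 1.5 m, τ = 52.92 × 1.5 = 79.38 N·m clockwise.
Total clockwise load moment = 1025 N·m.
The cable tension T acts at 3.6 m; only its component perpendicular to the bar, T sinθ, produces torque. sinθ = h/√(h²+d²) = 3.3/√(3.3²+3.6²) = 0.6757.
Setting net torque to zero: T × 3.6 × 0.6757 = 1025 → T = 1025 / 2.433 = 421 N.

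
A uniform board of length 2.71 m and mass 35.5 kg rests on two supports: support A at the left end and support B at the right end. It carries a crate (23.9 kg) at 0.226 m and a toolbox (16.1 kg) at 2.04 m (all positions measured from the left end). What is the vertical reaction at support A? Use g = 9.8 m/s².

R_A ≈ 428 N

Take moments about support B.
Beam weight: 35.5 × 9.8 = 347.9 N down at 1.355 m → arm 1.355 m, τ = 347.9 × 1.355 = 471.4 N·m counterclockwise.
Crate: 23.9 × 9.8 = 234.2 N down at 0.226 m → arm 2.484 m, τ = 234.2 × 2.484 = 581.8 N·m counterclockwise.
Toolbox: 16.1 × 9.8 = 157.8 N down at 2.04 m → arm 0.67 m, τ = 157.8 × 0.67 = 105.7 N·m counterclockwise.
Net load moment about support B = 1159 N·m counterclockwise.
Reaction R at support A is upward at 0 m, arm 2.71 m → moment R × 2.71 clockwise.
For rotational equilibrium, R × 2.71 = 1159, so R = 428 N.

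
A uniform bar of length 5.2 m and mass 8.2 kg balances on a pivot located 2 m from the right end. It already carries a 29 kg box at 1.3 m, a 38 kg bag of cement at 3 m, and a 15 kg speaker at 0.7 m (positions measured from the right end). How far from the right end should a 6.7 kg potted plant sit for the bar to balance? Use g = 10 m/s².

Sum moments about the pivot (at 2 m from the right end) (the support reaction has zero arm there).
Beam weight: 8.2 × 10 = 82 N down at 2.6 m → arm 0.6 m, τ = 82 × 0.6 = 49.2 N·m counterclockwise.
Box: 29 × 10 = 290 N down at 1.3 m → arm 0.7 m, τ = 290 × 0.7 = 203 N·m clockwise.
Bag of cement: 38 × 10 = 380 N down at 3 m → arm 1 m, τ = 380 × 1 = 380 N·m counterclockwise.
Speaker: 15 × 10 = 150 N down at 0.7 m → arm 1.3 m, τ = 150 × 1.3 = 195 N·m clockwise.
Net moment of existing loads = 31.2 N·m counterclockwise.
The potted plant weighs 6.7 × 10 = 67 N and must supply an equal clockwise moment, so its lever arm about the pivot is 31.2 / 67 = 0.466 m.
That puts it at 2 − 0.466 = 1.53 m from the right end.

x ≈ 1.53 m from the right end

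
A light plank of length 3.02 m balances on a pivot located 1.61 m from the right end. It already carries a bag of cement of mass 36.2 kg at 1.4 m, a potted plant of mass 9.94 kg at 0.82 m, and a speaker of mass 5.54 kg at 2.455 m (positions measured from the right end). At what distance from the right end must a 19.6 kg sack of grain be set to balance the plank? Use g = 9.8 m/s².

Choose the pivot (at 1.61 m from the right end) as the axis so the support reaction has zero arm there.
Bag of cement: 36.2 × 9.8 = 354.8 N down at 1.4 m → arm 0.21 m, τ = 354.8 × 0.21 = 74.51 N·m clockwise.
Potted plant: 9.94 × 9.8 = 97.41 N down at 0.82 m → arm 0.79 m, τ = 97.41 × 0.79 = 76.95 N·m clockwise.
Speaker: 5.54 × 9.8 = 54.29 N down at 2.455 m → arm 0.845 m, τ = 54.29 × 0.845 = 45.88 N·m counterclockwise.
Net moment of existing loads = 105.6 N·m clockwise.
The sack of grain weighs 19.6 × 9.8 = 192.1 N and must supply an equal counterclockwise moment, so its lever arm about the pivot is 105.6 / 192.1 = 0.55 m.
That puts it at 1.61 + 0.55 = 2.16 m from the right end.

x ≈ 2.16 m from the right end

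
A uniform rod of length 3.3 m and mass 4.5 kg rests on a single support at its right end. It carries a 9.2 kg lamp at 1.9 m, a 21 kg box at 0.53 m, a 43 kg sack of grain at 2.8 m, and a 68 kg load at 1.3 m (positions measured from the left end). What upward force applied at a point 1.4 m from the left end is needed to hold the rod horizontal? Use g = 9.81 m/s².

Take moments about the right end.
Beam weight: 4.5 × 9.81 = 44.15 N down at 1.65 m → arm 1.65 m, τ = 44.15 × 1.65 = 72.85 N·m counterclockwise.
Lamp: 9.2 × 9.81 = 90.25 N down at 1.9 m → arm 1.4 m, τ = 90.25 × 1.4 = 126.3 N·m counterclockwise.
Box: 21 × 9.81 = 206 N down at 0.53 m → arm 2.77 m, τ = 206 × 2.77 = 570.6 N·m counterclockwise.
Sack of grain: 43 × 9.81 = 421.8 N down at 2.8 m → arm 0.5 m, τ = 421.8 × 0.5 = 210.9 N·m counterclockwise.
Load: 68 × 9.81 = 667.1 N down at 1.3 m → arm 2 m, τ = 667.1 × 2 = 1334 N·m counterclockwise.
Net moment of the loads = 2315 N·m counterclockwise.
The upward force F acts at a point 1.4 m from the left end, arm 1.9 m, giving F × 1.9 clockwise.
Setting net torque to zero: F × 1.9 = 2315 → F = 2315 / 1.9 = 1220 N.

F ≈ 1220 N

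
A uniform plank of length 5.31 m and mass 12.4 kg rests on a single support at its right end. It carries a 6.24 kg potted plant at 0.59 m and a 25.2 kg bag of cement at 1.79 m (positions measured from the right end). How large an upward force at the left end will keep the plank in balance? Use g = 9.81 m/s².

Take moments about the right end.
Beam weight: 12.4 × 9.81 = 121.6 N down at 2.655 m → arm 2.655 m, τ = 121.6 × 2.655 = 322.8 N·m counterclockwise.
Potted plant: 6.24 × 9.81 = 61.21 N down at 0.59 m → arm 0.59 m, τ = 61.21 × 0.59 = 36.11 N·m counterclockwise.
Bag of cement: 25.2 × 9.81 = 247.2 N down at 1.79 m → arm 1.79 m, τ = 247.2 × 1.79 = 442.5 N·m counterclockwise.
Net moment of the loads = 801.4 N·m counterclockwise.
The upward force F acts at the left end, arm 5.31 m, giving F × 5.31 clockwise.
Setting net torque to zero: F × 5.31 = 801.4 → F = 801.4 / 5.31 = 151 N.

F ≈ 151 N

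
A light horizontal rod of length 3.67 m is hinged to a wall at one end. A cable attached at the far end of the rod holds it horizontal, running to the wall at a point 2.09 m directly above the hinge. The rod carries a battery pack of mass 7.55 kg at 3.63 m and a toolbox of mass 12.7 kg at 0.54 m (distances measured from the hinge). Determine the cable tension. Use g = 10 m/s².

T ≈ 189 N

About the hinge:
Battery pack: 7.55 × 10 = 75.5 N down at 3.63 m → arm 3.63 m, τ = 75.5 × 3.63 = 274.1 N·m clockwise.
Toolbox: 12.7 × 10 = 127 N down at 0.54 m → arm 0.54 m, τ = 127 × 0.54 = 68.58 N·m clockwise.
Total clockwise load moment = 342.7 N·m.
The cable tension T acts at 3.67 m; only its component perpendicular to the rod, T sinθ, produces torque. sinθ = h/√(h²+d²) = 2.09/√(2.09²+3.67²) = 0.4949.
For rotational equilibrium, T × 3.67 × 0.4949 = 342.7, so T = 342.7 / 1.816 = 189 N.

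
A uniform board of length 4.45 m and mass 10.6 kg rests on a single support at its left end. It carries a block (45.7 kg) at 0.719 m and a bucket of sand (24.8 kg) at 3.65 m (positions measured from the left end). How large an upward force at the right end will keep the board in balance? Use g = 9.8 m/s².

Choose the left end as the axis so the unknown pivot reaction has zero arm there.
Beam weight: 10.6 × 9.8 = 103.9 N down at 2.225 m → arm 2.225 m, τ = 103.9 × 2.225 = 231.2 N·m clockwise.
Block: 45.7 × 9.8 = 447.9 N down at 0.719 m → arm 0.719 m, τ = 447.9 × 0.719 = 322 N·m clockwise.
Bucket of sand: 24.8 × 9.8 = 243 N down at 3.65 m → arm 3.65 m, τ = 243 × 3.65 = 886.9 N·m clockwise.
Net moment of the loads = 1440 N·m clockwise.
The upward force F acts at the right end, arm 4.45 m, giving F × 4.45 counterclockwise.
Στ = 0 ⇒ F × 4.45 = 1440 ⇒ F = 1440 / 4.45 = 324 N.

F ≈ 324 N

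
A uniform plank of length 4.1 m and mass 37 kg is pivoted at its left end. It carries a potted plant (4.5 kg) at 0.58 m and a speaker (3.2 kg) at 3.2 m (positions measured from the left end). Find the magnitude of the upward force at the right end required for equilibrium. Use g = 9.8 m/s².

Choose the left end as the axis so the unknown pivot reaction has zero arm there.
Beam weight: 37 × 9.8 = 362.6 N down at 2.05 m → arm 2.05 m, τ = 362.6 × 2.05 = 743.3 N·m clockwise.
Potted plant: 4.5 × 9.8 = 44.1 N down at 0.58 m → arm 0.58 m, τ = 44.1 × 0.58 = 25.58 N·m clockwise.
Speaker: 3.2 × 9.8 = 31.36 N down at 3.2 m → arm 3.2 m, τ = 31.36 × 3.2 = 100.4 N·m clockwise.
Net moment of the loads = 869.3 N·m clockwise.
The upward force F acts at the right end, arm 4.1 m, giving F × 4.1 counterclockwise.
Setting net torque to zero: F × 4.1 = 869.3 → F = 869.3 / 4.1 = 212 N.

F ≈ 212 N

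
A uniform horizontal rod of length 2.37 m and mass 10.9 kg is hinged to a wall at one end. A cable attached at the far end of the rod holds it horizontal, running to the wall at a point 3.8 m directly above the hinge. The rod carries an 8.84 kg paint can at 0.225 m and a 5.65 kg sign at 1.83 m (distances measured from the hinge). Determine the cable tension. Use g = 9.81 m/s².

Choose the hinge as the axis so the unknown hinge reaction has zero arm there.
Beam weight: 10.9 × 9.81 = 106.9 N down at 1.185 m → arm 1.185 m, τ = 106.9 × 1.185 = 126.7 N·m clockwise.
Paint can: 8.84 × 9.81 = 86.72 N down at 0.225 m → arm 0.225 m, τ = 86.72 × 0.225 = 19.51 N·m clockwise.
Sign: 5.65 × 9.81 = 55.43 N down at 1.83 m → arm 1.83 m, τ = 55.43 × 1.83 = 101.4 N·m clockwise.
Total clockwise load moment = 247.6 N·m.
The cable tension T acts at 2.37 m; only its component perpendicular to the rod, T sinθ, produces torque. sinθ = h/√(h²+d²) = 3.8/√(3.8²+2.37²) = 0.8485.
Balancing moments: T × 2.37 × 0.8485 = 247.6, giving T = 247.6 / 2.011 = 123 N.

T ≈ 123 N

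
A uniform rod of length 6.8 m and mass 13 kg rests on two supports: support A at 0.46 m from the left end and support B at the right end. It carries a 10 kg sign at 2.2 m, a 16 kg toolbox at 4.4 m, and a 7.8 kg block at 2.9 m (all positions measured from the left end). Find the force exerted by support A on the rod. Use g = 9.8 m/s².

About support B:
Beam weight: 13 × 9.8 = 127.4 N down at 3.4 m → arm 3.4 m, τ = 127.4 × 3.4 = 433.2 N·m counterclockwise.
Sign: 10 × 9.8 = 98 N down at 2.2 m → arm 4.6 m, τ = 98 × 4.6 = 450.8 N·m counterclockwise.
Toolbox: 16 × 9.8 = 156.8 N down at 4.4 m → arm 2.4 m, τ = 156.8 × 2.4 = 376.3 N·m counterclockwise.
Block: 7.8 × 9.8 = 76.44 N down at 2.9 m → arm 3.9 m, τ = 76.44 × 3.9 = 298.1 N·m counterclockwise.
Net load moment about support B = 1558 N·m counterclockwise.
Reaction R at support A is upward at 0.46 m, arm 6.34 m → moment R × 6.34 clockwise.
Setting net torque to zero: R × 6.34 = 1558 → R = 246 N.

R_A ≈ 246 N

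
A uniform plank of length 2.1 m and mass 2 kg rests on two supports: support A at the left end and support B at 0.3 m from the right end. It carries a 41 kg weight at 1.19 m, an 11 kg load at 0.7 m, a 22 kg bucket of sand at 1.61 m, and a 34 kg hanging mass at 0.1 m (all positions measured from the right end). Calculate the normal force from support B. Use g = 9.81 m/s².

Take moments about support A.
Beam weight: 2 × 9.81 = 19.62 N down at 1.05 m → arm 1.05 m, τ = 19.62 × 1.05 = 20.6 N·m clockwise.
Weight: 41 × 9.81 = 402.2 N down at 1.19 m → arm 0.91 m, τ = 402.2 × 0.91 = 366 N·m clockwise.
Load: 11 × 9.81 = 107.9 N down at 0.7 m → arm 1.4 m, τ = 107.9 × 1.4 = 151.1 N·m clockwise.
Bucket of sand: 22 × 9.81 = 215.8 N down at 1.61 m → arm 0.49 m, τ = 215.8 × 0.49 = 105.7 N·m clockwise.
Hanging mass: 34 × 9.81 = 333.5 N down at 0.1 m → arm 2 m, τ = 333.5 × 2 = 667 N·m clockwise.
Net load moment about support A = 1310 N·m clockwise.
Reaction R at support B is upward at 0.3 m, arm 1.8 m → moment R × 1.8 counterclockwise.
For rotational equilibrium, R × 1.8 = 1310, so R = 728 N.

R_B ≈ 728 N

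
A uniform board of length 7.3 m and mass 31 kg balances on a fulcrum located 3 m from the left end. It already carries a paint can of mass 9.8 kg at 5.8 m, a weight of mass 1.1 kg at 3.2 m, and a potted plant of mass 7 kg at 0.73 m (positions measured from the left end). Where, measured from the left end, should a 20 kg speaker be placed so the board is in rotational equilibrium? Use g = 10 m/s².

x ≈ 1.4 m from the left end

Taking torques about the fulcrum (at 3 m from the left end):
Beam weight: 31 × 10 = 310 N down at 3.65 m → arm 0.65 m, τ = 310 × 0.65 = 201.5 N·m clockwise.
Paint can: 9.8 × 10 = 98 N down at 5.8 m → arm 2.8 m, τ = 98 × 2.8 = 274.4 N·m clockwise.
Weight: 1.1 × 10 = 11 N down at 3.2 m → arm 0.2 m, τ = 11 × 0.2 = 2.2 N·m clockwise.
Potted plant: 7 × 10 = 70 N down at 0.73 m → arm 2.27 m, τ = 70 × 2.27 = 158.9 N·m counterclockwise.
Net moment of existing loads = 319.2 N·m clockwise.
The speaker weighs 20 × 10 = 200 N and must supply an equal counterclockwise moment, so its lever arm about the fulcrum is 319.2 / 200 = 1.6 m.
That puts it at 3 − 1.6 = 1.4 m from the left end.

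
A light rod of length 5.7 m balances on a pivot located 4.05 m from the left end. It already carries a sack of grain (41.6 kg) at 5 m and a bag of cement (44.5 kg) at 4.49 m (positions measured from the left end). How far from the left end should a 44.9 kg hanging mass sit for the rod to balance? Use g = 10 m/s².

Sum moments about the pivot (at 4.05 m from the left end) (the support reaction has zero arm there).
Sack of grain: 41.6 × 10 = 416 N down at 5 m → arm 0.95 m, τ = 416 × 0.95 = 395.2 N·m clockwise.
Bag of cement: 44.5 × 10 = 445 N down at 4.49 m → arm 0.44 m, τ = 445 × 0.44 = 195.8 N·m clockwise.
Net moment of existing loads = 591 N·m clockwise.
The hanging mass weighs 44.9 × 10 = 449 N and must supply an equal counterclockwise moment, so its lever arm about the pivot is 591 / 449 = 1.32 m.
That puts it at 4.05 − 1.32 = 2.73 m from the left end.

x ≈ 2.73 m from the left end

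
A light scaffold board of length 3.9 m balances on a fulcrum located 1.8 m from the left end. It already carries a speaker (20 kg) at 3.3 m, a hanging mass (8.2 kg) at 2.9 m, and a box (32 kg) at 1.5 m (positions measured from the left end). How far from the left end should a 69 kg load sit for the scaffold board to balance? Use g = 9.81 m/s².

Taking torques about the fulcrum (at 1.8 m from the left end):
Speaker: 20 × 9.81 = 196.2 N down at 3.3 m → arm 1.5 m, τ = 196.2 × 1.5 = 294.3 N·m clockwise.
Hanging mass: 8.2 × 9.81 = 80.44 N down at 2.9 m → arm 1.1 m, τ = 80.44 × 1.1 = 88.48 N·m clockwise.
Box: 32 × 9.81 = 313.9 N down at 1.5 m → arm 0.3 m, τ = 313.9 × 0.3 = 94.17 N·m counterclockwise.
Net moment of existing loads = 288.6 N·m clockwise.
The load weighs 69 × 9.81 = 676.9 N and must supply an equal counterclockwise moment, so its lever arm about the fulcrum is 288.6 / 676.9 = 0.426 m.
That puts it at 1.8 − 0.426 = 1.37 m from the left end.

x ≈ 1.37 m from the left end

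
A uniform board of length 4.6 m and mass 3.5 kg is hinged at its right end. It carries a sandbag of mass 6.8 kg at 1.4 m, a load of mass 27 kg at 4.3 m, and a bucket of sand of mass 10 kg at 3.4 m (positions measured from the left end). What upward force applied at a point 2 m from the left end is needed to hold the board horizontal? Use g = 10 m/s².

F ≈ 192 N

Taking torques about the right end:
Beam weight: 3.5 × 10 = 35 N down at 2.3 m → arm 2.3 m, τ = 35 × 2.3 = 80.5 N·m counterclockwise.
Sandbag: 6.8 × 10 = 68 N down at 1.4 m → arm 3.2 m, τ = 68 × 3.2 = 217.6 N·m counterclockwise.
Load: 27 × 10 = 270 N down at 4.3 m → arm 0.3 m, τ = 270 × 0.3 = 81 N·m counterclockwise.
Bucket of sand: 10 × 10 = 100 N down at 3.4 m → arm 1.2 m, τ = 100 × 1.2 = 120 N·m counterclockwise.
Net moment of the loads = 499.1 N·m counterclockwise.
The upward force F acts at a point 2 m from the left end, arm 2.6 m, giving F × 2.6 clockwise.
Balancing moments: F × 2.6 = 499.1, giving F = 499.1 / 2.6 = 192 N.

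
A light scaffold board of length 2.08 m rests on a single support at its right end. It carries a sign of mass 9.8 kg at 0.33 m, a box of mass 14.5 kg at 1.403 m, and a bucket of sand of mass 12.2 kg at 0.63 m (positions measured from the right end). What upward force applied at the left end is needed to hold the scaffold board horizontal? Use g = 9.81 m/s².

Sum moments about the right end (the unknown pivot reaction has zero arm there).
Sign: 9.8 × 9.81 = 96.14 N down at 0.33 m → arm 0.33 m, τ = 96.14 × 0.33 = 31.73 N·m counterclockwise.
Box: 14.5 × 9.81 = 142.2 N down at 1.403 m → arm 1.403 m, τ = 142.2 × 1.403 = 199.5 N·m counterclockwise.
Bucket of sand: 12.2 × 9.81 = 119.7 N down at 0.63 m → arm 0.63 m, τ = 119.7 × 0.63 = 75.41 N·m counterclockwise.
Net moment of the loads = 306.6 N·m counterclockwise.
The upward force F acts at the left end, arm 2.08 m, giving F × 2.08 clockwise.
Στ = 0 ⇒ F × 2.08 = 306.6 ⇒ F = 306.6 / 2.08 = 147 N.

F ≈ 147 N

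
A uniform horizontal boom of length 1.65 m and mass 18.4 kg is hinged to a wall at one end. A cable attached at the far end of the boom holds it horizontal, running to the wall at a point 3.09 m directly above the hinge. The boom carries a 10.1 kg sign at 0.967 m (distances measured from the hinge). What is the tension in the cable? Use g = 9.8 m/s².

Sum moments about the hinge (the unknown hinge reaction has zero arm there).
Beam weight: 18.4 × 9.8 = 180.3 N down at 0.825 m → arm 0.825 m, τ = 180.3 × 0.825 = 148.7 N·m clockwise.
Sign: 10.1 × 9.8 = 98.98 N down at 0.967 m → arm 0.967 m, τ = 98.98 × 0.967 = 95.71 N·m clockwise.
Total clockwise load moment = 244.4 N·m.
The cable tension T acts at 1.65 m; only its component perpendicular to the boom, T sinθ, produces torque. sinθ = h/√(h²+d²) = 3.09/√(3.09²+1.65²) = 0.8821.
Balancing moments: T × 1.65 × 0.8821 = 244.4, giving T = 244.4 / 1.455 = 168 N.

T ≈ 168 N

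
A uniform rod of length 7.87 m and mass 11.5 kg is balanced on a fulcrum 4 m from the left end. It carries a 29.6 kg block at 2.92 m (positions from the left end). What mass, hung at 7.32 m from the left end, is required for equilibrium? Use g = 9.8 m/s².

m ≈ 9.85 kg

About the fulcrum (at 4 m from the left end):
Beam weight: 11.5 × 9.8 = 112.7 N down at 3.935 m → arm 0.065 m, τ = 112.7 × 0.065 = 7.326 N·m counterclockwise.
Block: 29.6 × 9.8 = 290.1 N down at 2.92 m → arm 1.08 m, τ = 290.1 × 1.08 = 313.3 N·m counterclockwise.
Net moment of known loads = 320.6 N·m counterclockwise.
An unknown mass m at 7.32 m has arm 3.32 m; its moment is m·g·3.32 clockwise.
Στ = 0 ⇒ m × 9.8 × 3.32 = 320.6 ⇒ m = 320.6 / (9.8 × 3.32) = 9.85 kg.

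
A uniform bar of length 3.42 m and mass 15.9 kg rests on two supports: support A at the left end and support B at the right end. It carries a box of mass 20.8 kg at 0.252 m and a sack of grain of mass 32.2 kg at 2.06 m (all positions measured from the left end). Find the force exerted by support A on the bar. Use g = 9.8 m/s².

R_A ≈ 392 N

Take moments about support B.
Beam weight: 15.9 × 9.8 = 155.8 N down at 1.71 m → arm 1.71 m, τ = 155.8 × 1.71 = 266.4 N·m counterclockwise.
Box: 20.8 × 9.8 = 203.8 N down at 0.252 m → arm 3.168 m, τ = 203.8 × 3.168 = 645.6 N·m counterclockwise.
Sack of grain: 32.2 × 9.8 = 315.6 N down at 2.06 m → arm 1.36 m, τ = 315.6 × 1.36 = 429.2 N·m counterclockwise.
Net load moment about support B = 1341 N·m counterclockwise.
Reaction R at support A is upward at 0 m, arm 3.42 m → moment R × 3.42 clockwise.
Στ = 0 ⇒ R × 3.42 = 1341 ⇒ R = 392 N.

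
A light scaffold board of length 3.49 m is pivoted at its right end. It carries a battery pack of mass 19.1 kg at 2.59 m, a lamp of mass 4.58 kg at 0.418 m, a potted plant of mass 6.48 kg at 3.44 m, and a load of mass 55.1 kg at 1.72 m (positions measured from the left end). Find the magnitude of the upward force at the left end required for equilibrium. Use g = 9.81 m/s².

F ≈ 363 N

Take moments about the right end.
Battery pack: 19.1 × 9.81 = 187.4 N down at 2.59 m → arm 0.9 m, τ = 187.4 × 0.9 = 168.7 N·m counterclockwise.
Lamp: 4.58 × 9.81 = 44.93 N down at 0.418 m → arm 3.072 m, τ = 44.93 × 3.072 = 138 N·m counterclockwise.
Potted plant: 6.48 × 9.81 = 63.57 N down at 3.44 m → arm 0.05 m, τ = 63.57 × 0.05 = 3.179 N·m counterclockwise.
Load: 55.1 × 9.81 = 540.5 N down at 1.72 m → arm 1.77 m, τ = 540.5 × 1.77 = 956.7 N·m counterclockwise.
Net moment of the loads = 1267 N·m counterclockwise.
The upward force F acts at the left end, arm 3.49 m, giving F × 3.49 clockwise.
Balancing moments: F × 3.49 = 1267, giving F = 1267 / 3.49 = 363 N.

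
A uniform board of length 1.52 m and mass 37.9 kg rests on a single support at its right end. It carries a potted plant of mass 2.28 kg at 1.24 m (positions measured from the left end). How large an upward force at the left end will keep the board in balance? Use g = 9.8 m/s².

F ≈ 190 N

Choose the right end as the axis so the unknown pivot reaction has zero arm there.
Beam weight: 37.9 × 9.8 = 371.4 N down at 0.76 m → arm 0.76 m, τ = 371.4 × 0.76 = 282.3 N·m counterclockwise.
Potted plant: 2.28 × 9.8 = 22.34 N down at 1.24 m → arm 0.28 m, τ = 22.34 × 0.28 = 6.255 N·m counterclockwise.
Net moment of the loads = 288.6 N·m counterclockwise.
The upward force F acts at the left end, arm 1.52 m, giving F × 1.52 clockwise.
For rotational equilibrium, F × 1.52 = 288.6, so F = 288.6 / 1.52 = 190 N.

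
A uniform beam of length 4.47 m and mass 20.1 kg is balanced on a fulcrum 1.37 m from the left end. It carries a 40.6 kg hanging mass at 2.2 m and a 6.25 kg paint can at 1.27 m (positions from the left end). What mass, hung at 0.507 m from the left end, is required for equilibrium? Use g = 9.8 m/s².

m ≈ 58.5 kg

Sum moments about the fulcrum (at 1.37 m from the left end) (the support reaction has zero arm there).
Beam weight: 20.1 × 9.8 = 197 N down at 2.235 m → arm 0.865 m, τ = 197 × 0.865 = 170.4 N·m clockwise.
Hanging mass: 40.6 × 9.8 = 397.9 N down at 2.2 m → arm 0.83 m, τ = 397.9 × 0.83 = 330.3 N·m clockwise.
Paint can: 6.25 × 9.8 = 61.25 N down at 1.27 m → arm 0.1 m, τ = 61.25 × 0.1 = 6.125 N·m counterclockwise.
Net moment of known loads = 494.6 N·m clockwise.
An unknown mass m at 0.507 m has arm 0.863 m; its moment is m·g·0.863 counterclockwise.
Setting net torque to zero: m × 9.8 × 0.863 = 494.6 → m = 494.6 / (9.8 × 0.863) = 58.5 kg.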